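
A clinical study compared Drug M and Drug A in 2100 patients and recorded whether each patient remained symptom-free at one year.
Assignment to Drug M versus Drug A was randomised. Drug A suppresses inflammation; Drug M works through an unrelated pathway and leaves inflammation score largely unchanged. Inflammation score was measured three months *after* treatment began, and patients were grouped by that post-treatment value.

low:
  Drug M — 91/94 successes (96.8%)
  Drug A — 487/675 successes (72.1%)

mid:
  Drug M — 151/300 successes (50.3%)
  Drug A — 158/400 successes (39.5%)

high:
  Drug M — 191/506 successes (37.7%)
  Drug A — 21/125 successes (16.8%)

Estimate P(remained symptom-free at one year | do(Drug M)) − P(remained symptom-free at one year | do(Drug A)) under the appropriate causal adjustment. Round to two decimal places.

-0.07

Inflammation score is recorded after the drug and is itself shifted by it — it sits on the causal path from drug to outcome. Conditioning on a mediator would strip out part of the effect we want; the pooled comparison gives the total causal effect.
The causal difference is the pooled difference: 0.481 − 0.555 = -0.074.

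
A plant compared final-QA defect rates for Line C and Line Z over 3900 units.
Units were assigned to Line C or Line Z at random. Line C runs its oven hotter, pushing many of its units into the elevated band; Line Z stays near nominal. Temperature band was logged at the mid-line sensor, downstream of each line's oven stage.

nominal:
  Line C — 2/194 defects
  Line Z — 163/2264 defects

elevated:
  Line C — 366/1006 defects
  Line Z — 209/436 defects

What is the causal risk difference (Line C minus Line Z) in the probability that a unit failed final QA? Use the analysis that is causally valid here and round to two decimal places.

+0.17

In-process temperature band is downstream of the line. One should not condition on a consequence of treatment, so the overall rates are the right comparison.
The causal difference is the pooled difference: 0.307 − 0.138 = +0.169.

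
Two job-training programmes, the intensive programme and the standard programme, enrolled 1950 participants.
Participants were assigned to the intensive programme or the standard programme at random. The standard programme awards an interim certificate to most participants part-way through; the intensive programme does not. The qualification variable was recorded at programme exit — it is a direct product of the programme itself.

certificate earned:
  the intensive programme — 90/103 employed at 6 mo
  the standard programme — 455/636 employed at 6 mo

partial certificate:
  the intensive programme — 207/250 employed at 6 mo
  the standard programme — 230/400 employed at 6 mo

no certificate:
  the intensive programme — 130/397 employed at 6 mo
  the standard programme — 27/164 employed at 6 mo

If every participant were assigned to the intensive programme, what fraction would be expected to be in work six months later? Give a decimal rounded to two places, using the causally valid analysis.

the intensive programme is higher inside every qualification attained during the programme stratum but the standard programme is higher in aggregate. Whether to stratify depends on how qualification attained during the programme relates to the programme.
Qualification attained during the programme is recorded after the programme and is itself shifted by it — it sits on the causal path from programme to outcome. Conditioning on a mediator would strip out part of the effect we want; the pooled comparison gives the total causal effect.
So P(outcome | do(the intensive programme)) is just the pooled rate for the intensive programme: 427/750 = 0.569.

0.57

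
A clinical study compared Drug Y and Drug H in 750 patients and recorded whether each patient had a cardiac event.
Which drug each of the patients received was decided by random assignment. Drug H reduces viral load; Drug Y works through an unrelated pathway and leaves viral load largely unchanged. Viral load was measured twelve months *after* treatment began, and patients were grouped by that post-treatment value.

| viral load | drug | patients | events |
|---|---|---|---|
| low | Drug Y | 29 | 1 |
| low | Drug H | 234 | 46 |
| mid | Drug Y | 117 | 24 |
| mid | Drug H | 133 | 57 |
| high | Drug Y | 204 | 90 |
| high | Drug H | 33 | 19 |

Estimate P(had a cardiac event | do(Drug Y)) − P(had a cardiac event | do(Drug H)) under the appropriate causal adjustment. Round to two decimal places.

Because the drug influences viral load, viral load is a post-treatment mediator, not a confounder. Stratifying on it would bias the estimate; the causal effect is the crude pooled difference.
The causal difference is the pooled difference: 0.329 − 0.305 = +0.024.

+0.02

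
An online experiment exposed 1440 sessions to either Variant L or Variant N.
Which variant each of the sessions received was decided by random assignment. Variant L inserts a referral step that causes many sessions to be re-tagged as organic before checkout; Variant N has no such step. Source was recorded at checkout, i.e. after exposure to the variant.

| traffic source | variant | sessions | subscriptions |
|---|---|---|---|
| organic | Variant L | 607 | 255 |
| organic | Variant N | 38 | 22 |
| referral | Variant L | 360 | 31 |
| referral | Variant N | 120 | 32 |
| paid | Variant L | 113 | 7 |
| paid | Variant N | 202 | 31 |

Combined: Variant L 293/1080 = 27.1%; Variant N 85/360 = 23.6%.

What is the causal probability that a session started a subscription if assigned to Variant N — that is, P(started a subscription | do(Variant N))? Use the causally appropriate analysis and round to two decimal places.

0.24

Within every traffic source level Variant N has the higher rate, yet pooled Variant L does — Simpson's reversal.
Because the variant influences traffic source, traffic source is a post-treatment mediator, not a confounder. Stratifying on it would bias the estimate; the causal effect is the crude pooled difference.
So P(outcome | do(Variant N)) is just the pooled rate for Variant N: 85/360 = 0.236.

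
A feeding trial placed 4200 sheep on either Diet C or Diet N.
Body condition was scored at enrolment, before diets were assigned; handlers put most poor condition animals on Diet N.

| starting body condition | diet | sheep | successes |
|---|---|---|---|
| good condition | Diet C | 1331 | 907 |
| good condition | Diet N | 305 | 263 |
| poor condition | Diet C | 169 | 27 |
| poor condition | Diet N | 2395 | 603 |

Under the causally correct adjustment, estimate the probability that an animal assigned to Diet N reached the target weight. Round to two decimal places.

0.49

The starting body condition-specific comparison favours Diet N throughout, but the pooled figures favour Diet C. The question is whether to condition on starting body condition.
Starting body condition is set before the diet has any effect — it is not caused by the diet — and it independently drives the outcome. That makes it a confounder, so the causal comparison is within starting body condition levels.
Standardising Diet N to the population starting body condition mix: 0.390·263/305 + 0.610·603/2395 = 0.490.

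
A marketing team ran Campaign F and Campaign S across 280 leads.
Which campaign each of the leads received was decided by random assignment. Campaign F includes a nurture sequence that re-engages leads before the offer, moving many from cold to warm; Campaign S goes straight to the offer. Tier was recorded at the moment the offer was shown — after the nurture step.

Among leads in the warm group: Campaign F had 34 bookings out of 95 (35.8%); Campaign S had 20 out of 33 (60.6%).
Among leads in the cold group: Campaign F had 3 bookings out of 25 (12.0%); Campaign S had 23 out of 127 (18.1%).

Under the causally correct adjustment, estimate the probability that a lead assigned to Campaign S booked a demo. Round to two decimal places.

Engagement tier lies on the pathway campaign → engagement tier → outcome, so adjusting for it blocks the indirect effect. For the total causal effect of campaign, use the unadjusted pooled rates.
So P(outcome | do(Campaign S)) is just the pooled rate for Campaign S: 43/160 = 0.269.

0.27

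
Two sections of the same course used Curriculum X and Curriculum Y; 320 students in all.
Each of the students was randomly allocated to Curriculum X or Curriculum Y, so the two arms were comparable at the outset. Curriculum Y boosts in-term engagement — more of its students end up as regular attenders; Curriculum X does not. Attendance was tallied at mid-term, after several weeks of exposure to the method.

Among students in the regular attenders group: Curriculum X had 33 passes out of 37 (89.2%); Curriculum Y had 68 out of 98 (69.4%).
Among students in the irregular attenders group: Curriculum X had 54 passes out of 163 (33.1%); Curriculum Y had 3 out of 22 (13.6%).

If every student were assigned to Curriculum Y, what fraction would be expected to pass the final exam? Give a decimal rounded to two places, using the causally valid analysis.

Within every mid-term attendance level Curriculum X has the higher rate, yet pooled Curriculum Y does — Simpson's reversal.
Mid-term attendance is recorded after the teaching method and is itself shifted by it — it sits on the causal path from teaching method to outcome. Conditioning on a mediator would strip out part of the effect we want; the pooled comparison gives the total causal effect.
So P(outcome | do(Curriculum Y)) is just the pooled rate for Curriculum Y: 71/120 = 0.592.

0.59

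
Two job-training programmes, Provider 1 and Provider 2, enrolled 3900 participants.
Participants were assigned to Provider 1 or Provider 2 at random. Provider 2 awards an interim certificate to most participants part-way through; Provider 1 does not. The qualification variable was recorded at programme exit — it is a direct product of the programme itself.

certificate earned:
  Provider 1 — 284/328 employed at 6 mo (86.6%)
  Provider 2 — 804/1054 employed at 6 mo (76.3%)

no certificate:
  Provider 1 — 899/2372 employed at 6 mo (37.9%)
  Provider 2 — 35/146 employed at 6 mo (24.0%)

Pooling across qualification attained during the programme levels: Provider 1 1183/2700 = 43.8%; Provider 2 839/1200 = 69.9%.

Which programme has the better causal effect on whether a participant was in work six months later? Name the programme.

Provider 2

Because the programme influences qualification attained during the programme, qualification attained during the programme is a post-treatment mediator, not a confounder. Stratifying on it would bias the estimate; the causal effect is the crude pooled difference.
Pooled: Provider 1 43.8% vs Provider 2 69.9%; Provider 2 is higher overall.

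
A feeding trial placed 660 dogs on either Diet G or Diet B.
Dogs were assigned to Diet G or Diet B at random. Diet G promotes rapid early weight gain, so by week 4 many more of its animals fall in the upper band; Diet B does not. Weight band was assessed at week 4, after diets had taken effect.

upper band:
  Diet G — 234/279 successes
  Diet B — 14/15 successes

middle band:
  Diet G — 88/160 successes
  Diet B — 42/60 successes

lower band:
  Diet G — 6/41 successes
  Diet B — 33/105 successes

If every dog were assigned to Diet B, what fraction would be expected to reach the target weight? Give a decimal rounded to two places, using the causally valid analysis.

0.49

The week-4 weight band-specific comparison favours Diet B throughout, but the pooled figures favour Diet G. The question is whether to condition on week-4 weight band.
Because the diet influences week-4 weight band, week-4 weight band is a post-treatment mediator, not a confounder. Stratifying on it would bias the estimate; the causal effect is the crude pooled difference.
So P(outcome | do(Diet B)) is just the pooled rate for Diet B: 89/180 = 0.494.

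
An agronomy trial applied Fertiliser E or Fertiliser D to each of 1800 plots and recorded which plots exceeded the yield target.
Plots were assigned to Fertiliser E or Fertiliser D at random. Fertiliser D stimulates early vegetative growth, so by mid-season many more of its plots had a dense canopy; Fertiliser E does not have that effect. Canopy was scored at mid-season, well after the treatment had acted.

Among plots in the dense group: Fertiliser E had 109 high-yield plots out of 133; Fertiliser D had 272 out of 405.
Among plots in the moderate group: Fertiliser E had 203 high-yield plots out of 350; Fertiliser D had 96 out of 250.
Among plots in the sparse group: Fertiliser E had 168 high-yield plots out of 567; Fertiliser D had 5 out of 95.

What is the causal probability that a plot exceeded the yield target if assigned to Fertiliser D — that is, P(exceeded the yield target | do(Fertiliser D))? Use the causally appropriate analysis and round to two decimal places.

Because the fertiliser influences mid-season canopy, mid-season canopy is a post-treatment mediator, not a confounder. Stratifying on it would bias the estimate; the causal effect is the crude pooled difference.
So P(outcome | do(Fertiliser D)) is just the pooled rate for Fertiliser D: 373/750 = 0.497.

0.50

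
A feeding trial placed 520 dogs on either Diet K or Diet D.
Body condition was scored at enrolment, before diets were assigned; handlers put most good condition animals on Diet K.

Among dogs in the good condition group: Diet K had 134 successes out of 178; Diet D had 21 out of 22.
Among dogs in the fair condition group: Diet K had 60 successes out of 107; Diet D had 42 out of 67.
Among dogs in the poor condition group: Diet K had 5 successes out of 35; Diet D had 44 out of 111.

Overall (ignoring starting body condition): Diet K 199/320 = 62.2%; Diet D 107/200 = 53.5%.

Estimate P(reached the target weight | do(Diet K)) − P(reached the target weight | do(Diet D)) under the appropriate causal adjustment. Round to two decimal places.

The starting body condition-specific comparison favours Diet D throughout, but the pooled figures favour Diet K. The question is whether to condition on starting body condition.
Here starting body condition is a common cause — it drives both which diet a case falls under and the outcome. The crude comparison mixes populations; the stratum-specific rates are the causally relevant ones.
Adjusting over the population distribution of starting body condition: 0.385·(0.753−0.955) + 0.335·(0.561−0.627) + 0.281·(0.143−0.396) = -0.171.

-0.17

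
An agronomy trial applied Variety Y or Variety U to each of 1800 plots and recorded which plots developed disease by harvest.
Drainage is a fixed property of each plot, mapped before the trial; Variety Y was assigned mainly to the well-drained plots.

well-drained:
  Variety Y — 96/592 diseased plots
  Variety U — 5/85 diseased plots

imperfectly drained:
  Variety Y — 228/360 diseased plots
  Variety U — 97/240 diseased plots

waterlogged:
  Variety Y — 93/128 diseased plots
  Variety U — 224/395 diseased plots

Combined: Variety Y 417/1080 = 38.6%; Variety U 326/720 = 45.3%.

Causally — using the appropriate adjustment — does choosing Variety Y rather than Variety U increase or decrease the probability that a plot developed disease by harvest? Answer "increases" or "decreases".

Variety U is lower inside every field drainage stratum but Variety Y is lower in aggregate. Whether to stratify depends on how field drainage relates to the variety.
Nothing the variety does changes field drainage; the imbalance is an allocation artefact. With field drainage also predicting the outcome, the pooled figure is confounded, and the within-stratum comparison is the causal one.
Within each level — well-drained: 16.2% vs 5.9%; imperfectly drained: 63.3% vs 40.4%; waterlogged: 72.7% vs 56.7% — Variety U is lower every time.

increases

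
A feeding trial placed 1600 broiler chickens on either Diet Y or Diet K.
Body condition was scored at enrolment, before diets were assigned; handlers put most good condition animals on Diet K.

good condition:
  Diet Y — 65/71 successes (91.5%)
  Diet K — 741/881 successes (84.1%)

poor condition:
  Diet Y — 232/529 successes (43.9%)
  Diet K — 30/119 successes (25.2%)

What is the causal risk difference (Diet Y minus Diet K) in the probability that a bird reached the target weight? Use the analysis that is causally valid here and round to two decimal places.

Starting body condition differs across diets for reasons unrelated to any effect of the diet itself, and it separately predicts the outcome — a classic confounder. We must compare within starting body condition levels.
Adjusting over the population distribution of starting body condition: 0.595·(0.915−0.841) + 0.405·(0.439−0.252) = +0.120.

+0.12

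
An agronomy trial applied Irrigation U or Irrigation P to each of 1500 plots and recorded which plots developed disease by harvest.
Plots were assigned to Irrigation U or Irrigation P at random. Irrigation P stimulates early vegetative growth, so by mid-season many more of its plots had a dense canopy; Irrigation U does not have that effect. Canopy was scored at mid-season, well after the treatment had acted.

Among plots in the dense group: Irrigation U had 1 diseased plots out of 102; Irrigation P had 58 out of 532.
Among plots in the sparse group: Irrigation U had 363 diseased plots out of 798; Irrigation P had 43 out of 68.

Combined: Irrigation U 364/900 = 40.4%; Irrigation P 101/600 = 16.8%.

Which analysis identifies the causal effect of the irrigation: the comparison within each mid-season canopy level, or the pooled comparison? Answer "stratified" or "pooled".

Mid-season canopy lies on the pathway irrigation → mid-season canopy → outcome, so adjusting for it blocks the indirect effect. For the total causal effect of irrigation, use the unadjusted pooled rates.
Pooled: Irrigation U 40.4% vs Irrigation P 16.8%; Irrigation P is lower overall.

pooled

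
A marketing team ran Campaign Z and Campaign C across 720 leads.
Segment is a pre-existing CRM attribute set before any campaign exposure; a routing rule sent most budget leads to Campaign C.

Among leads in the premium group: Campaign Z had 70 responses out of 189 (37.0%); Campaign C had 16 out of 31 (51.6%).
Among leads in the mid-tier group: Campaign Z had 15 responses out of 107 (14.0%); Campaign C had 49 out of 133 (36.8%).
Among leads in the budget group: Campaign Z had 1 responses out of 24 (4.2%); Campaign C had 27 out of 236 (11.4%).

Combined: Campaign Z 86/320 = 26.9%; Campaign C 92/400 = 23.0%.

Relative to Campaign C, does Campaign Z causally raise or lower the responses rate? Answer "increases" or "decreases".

Since customer segment is a pre-existing factor (not a product of the campaign) and it affects the outcome on its own, it is a confounder. The stratified rates, not the pooled rate, identify the causal effect.
Within each level — premium: 37.0% vs 51.6%; mid-tier: 14.0% vs 36.8%; budget: 4.2% vs 11.4% — Campaign C is higher every time.

decreases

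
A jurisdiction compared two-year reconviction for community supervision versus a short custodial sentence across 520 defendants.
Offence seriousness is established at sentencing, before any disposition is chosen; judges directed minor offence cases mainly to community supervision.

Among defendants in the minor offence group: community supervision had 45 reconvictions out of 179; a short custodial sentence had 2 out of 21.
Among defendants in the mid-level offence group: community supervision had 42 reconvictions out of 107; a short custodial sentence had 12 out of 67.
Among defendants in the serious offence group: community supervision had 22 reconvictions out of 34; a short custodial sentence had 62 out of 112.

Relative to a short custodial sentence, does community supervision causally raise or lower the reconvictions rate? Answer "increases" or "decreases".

a short custodial sentence is lower inside every offence seriousness stratum but community supervision is lower in aggregate. Whether to stratify depends on how offence seriousness relates to the disposition.
Offence seriousness differs across dispositions for reasons unrelated to any effect of the disposition itself, and it separately predicts the outcome — a classic confounder. We must compare within offence seriousness levels.
Within each level — minor offence: 25.1% vs 9.5%; mid-level offence: 39.3% vs 17.9%; serious offence: 64.7% vs 55.4% — a short custodial sentence is lower every time.

increases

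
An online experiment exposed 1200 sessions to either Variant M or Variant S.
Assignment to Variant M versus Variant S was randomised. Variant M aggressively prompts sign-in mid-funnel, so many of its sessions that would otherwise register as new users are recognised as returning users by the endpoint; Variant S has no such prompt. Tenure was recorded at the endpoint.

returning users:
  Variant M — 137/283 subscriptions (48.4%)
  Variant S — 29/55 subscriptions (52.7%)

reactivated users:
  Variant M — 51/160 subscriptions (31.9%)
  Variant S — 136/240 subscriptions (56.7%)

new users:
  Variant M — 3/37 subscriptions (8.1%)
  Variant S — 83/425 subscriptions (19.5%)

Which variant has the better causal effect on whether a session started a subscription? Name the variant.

Because the variant influences user tenure, user tenure is a post-treatment mediator, not a confounder. Stratifying on it would bias the estimate; the causal effect is the crude pooled difference.
Pooled: Variant M 39.8% vs Variant S 34.4%; Variant M is higher overall.

Variant M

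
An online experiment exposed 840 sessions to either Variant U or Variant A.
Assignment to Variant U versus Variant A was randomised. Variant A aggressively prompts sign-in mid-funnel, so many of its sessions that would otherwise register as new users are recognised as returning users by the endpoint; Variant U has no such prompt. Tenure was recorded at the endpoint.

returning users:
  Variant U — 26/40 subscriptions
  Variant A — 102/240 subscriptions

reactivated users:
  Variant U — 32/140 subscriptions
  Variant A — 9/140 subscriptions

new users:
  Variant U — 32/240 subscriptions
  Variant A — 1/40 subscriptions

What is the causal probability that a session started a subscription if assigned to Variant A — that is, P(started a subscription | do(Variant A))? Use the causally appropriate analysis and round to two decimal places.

0.27

The distribution of user tenure is itself part of what the variant does — it is an intermediate outcome. Holding it fixed would remove that part of the effect; the total effect is the pooled difference.
So P(outcome | do(Variant A)) is just the pooled rate for Variant A: 112/420 = 0.267.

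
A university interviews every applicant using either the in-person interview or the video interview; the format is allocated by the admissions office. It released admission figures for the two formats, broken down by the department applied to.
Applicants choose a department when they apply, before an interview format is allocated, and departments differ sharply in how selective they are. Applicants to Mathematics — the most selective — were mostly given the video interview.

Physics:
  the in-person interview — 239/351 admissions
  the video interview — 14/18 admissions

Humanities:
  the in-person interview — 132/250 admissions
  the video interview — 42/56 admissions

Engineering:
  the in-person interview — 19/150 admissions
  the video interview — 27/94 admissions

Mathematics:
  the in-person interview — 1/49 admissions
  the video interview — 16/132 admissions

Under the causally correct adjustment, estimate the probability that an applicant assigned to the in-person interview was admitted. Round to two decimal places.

0.41

Department differs across interview formats for reasons unrelated to any effect of the interview format itself, and it separately predicts the outcome — a classic confounder. We must compare within department levels.
Standardising the in-person interview to the population department mix: 0.335·239/351 + 0.278·132/250 + 0.222·19/150 + 0.165·1/49 = 0.407.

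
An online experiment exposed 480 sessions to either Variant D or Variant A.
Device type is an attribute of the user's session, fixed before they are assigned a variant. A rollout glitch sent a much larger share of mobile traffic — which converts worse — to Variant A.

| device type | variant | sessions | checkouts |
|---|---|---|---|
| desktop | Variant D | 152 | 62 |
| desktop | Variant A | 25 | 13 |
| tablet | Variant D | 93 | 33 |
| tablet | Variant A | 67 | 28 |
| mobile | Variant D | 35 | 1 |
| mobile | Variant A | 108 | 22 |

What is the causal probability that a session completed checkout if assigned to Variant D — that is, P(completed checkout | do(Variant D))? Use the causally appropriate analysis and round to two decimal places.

0.28

Within every device type level Variant A has the higher rate, yet pooled Variant D does — Simpson's reversal.
Device type differs across variants for reasons unrelated to any effect of the variant itself, and it separately predicts the outcome — a classic confounder. We must compare within device type levels.
Standardising Variant D to the population device type mix: 0.369·62/152 + 0.333·33/93 + 0.298·1/35 = 0.277.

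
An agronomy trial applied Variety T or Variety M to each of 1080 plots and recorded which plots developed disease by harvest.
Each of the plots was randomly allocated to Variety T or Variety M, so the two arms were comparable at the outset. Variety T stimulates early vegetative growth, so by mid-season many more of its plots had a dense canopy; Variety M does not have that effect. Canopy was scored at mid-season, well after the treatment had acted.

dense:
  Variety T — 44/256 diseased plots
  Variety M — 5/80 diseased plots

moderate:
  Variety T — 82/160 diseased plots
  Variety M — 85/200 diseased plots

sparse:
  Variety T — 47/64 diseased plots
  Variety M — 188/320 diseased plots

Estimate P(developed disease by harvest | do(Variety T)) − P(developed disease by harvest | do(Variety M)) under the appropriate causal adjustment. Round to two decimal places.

-0.10

Because the variety influences mid-season canopy, mid-season canopy is a post-treatment mediator, not a confounder. Stratifying on it would bias the estimate; the causal effect is the crude pooled difference.
The causal difference is the pooled difference: 0.360 − 0.463 = -0.103.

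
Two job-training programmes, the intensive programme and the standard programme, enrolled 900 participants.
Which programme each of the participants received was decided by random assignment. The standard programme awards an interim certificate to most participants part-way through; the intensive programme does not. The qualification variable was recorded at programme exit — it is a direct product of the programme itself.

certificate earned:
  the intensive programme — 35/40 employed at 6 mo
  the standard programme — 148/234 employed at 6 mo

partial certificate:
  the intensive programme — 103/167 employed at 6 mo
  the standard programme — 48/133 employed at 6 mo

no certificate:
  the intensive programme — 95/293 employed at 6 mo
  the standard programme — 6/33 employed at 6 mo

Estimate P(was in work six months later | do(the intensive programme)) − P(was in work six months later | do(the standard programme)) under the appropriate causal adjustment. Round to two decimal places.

-0.04

Qualification attained during the programme lies on the pathway programme → qualification attained during the programme → outcome, so adjusting for it blocks the indirect effect. For the total causal effect of programme, use the unadjusted pooled rates.
The causal difference is the pooled difference: 0.466 − 0.505 = -0.039.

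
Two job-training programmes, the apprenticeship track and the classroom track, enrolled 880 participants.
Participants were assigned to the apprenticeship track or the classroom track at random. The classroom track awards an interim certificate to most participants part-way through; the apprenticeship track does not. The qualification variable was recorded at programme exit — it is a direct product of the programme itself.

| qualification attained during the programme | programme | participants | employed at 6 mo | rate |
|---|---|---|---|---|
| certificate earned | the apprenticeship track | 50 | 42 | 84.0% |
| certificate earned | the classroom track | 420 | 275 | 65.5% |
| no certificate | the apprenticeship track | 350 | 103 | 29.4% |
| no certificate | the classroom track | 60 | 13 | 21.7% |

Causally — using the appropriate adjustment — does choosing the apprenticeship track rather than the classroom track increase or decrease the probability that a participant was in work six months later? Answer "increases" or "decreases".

decreases

the apprenticeship track is higher inside every qualification attained during the programme stratum but the classroom track is higher in aggregate. Whether to stratify depends on how qualification attained during the programme relates to the programme.
Stratifying would compare programmes among participants the programmes themselves sorted into qualification attained during the programme groups — a form of selection on an intermediate. The unconditioned pooled rates give the total causal effect.
Pooled: the apprenticeship track 36.2% vs the classroom track 60.0%; the classroom track is higher overall.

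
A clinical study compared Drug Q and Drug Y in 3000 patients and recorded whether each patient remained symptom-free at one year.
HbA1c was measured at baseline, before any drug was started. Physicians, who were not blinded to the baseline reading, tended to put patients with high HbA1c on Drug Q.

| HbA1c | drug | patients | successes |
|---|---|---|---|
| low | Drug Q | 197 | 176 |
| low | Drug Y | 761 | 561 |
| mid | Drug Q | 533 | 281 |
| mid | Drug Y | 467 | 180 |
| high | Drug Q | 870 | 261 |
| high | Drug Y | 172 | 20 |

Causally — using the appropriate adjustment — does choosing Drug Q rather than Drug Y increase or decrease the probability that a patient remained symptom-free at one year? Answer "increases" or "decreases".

Since HbA1c is a pre-existing factor (not a product of the drug) and it affects the outcome on its own, it is a confounder. The stratified rates, not the pooled rate, identify the causal effect.
Within each level — low: 89.3% vs 73.7%; mid: 52.7% vs 38.5%; high: 30.0% vs 11.6% — Drug Q is higher every time.

increases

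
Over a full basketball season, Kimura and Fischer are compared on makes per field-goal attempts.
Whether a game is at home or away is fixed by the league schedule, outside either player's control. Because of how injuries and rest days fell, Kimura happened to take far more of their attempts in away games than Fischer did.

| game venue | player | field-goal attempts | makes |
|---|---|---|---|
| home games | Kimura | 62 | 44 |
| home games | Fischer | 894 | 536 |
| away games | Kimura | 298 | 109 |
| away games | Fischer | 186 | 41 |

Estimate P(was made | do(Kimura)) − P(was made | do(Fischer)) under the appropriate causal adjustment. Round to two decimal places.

+0.12

The stratified and pooled comparisons disagree (Kimura wins within each game venue; Fischer wins overall), so the answer turns on the causal role of game venue.
Game venue differs across players for reasons unrelated to any effect of the player itself, and it separately predicts the outcome — a classic confounder. We must compare within game venue levels.
Adjusting over the population distribution of game venue: 0.664·(0.710−0.600) + 0.336·(0.366−0.220) = +0.122.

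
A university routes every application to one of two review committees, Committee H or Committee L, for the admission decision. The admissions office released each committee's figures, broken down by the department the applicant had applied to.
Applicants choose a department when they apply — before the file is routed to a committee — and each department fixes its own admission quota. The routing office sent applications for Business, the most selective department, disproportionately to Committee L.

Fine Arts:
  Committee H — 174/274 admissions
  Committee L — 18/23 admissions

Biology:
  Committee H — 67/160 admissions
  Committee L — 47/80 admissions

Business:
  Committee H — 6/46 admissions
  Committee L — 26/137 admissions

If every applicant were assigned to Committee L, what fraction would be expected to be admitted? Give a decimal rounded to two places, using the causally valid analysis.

0.57

Within every department level Committee L has the higher rate, yet pooled Committee H does — Simpson's reversal.
Here department is a common cause — it drives both which review committee a case falls under and the outcome. The crude comparison mixes populations; the stratum-specific rates are the causally relevant ones.
Standardising Committee L to the population department mix: 0.412·18/23 + 0.333·47/80 + 0.254·26/137 = 0.567.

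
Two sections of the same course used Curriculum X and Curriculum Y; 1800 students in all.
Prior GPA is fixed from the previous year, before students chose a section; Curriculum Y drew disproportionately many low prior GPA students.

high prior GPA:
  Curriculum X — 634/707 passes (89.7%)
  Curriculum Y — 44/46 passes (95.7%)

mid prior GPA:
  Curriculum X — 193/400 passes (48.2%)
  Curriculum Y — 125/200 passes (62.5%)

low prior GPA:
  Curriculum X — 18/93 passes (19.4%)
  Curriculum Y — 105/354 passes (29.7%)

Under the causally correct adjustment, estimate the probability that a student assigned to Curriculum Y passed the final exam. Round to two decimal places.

0.68

Here prior GPA band is a common cause — it drives both which teaching method a case falls under and the outcome. The crude comparison mixes populations; the stratum-specific rates are the causally relevant ones.
Standardising Curriculum Y to the population prior GPA band mix: 0.418·44/46 + 0.333·125/200 + 0.248·105/354 = 0.682.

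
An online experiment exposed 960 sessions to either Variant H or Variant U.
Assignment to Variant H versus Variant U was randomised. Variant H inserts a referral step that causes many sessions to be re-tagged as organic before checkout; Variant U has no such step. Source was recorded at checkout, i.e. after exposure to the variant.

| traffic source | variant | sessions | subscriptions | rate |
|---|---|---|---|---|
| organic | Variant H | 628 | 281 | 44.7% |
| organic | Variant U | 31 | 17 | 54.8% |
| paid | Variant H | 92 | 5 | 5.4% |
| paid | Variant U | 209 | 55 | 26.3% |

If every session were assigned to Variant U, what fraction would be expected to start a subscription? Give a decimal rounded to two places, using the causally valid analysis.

0.30

Traffic source is downstream of the variant. One should not condition on a consequence of treatment, so the overall rates are the right comparison.
So P(outcome | do(Variant U)) is just the pooled rate for Variant U: 72/240 = 0.300.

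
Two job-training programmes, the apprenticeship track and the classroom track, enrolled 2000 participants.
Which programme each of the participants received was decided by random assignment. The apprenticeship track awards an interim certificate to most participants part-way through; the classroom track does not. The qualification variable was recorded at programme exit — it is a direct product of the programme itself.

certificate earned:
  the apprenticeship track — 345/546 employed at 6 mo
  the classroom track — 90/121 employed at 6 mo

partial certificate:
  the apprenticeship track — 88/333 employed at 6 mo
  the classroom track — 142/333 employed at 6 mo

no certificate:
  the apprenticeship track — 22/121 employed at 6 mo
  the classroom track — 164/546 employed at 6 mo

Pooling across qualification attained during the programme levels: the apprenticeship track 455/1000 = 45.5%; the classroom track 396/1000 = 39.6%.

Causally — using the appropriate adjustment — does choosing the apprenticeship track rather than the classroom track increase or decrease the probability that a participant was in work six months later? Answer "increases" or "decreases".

The qualification attained during the programme-specific comparison favours the classroom track throughout, but the pooled figures favour the apprenticeship track. The question is whether to condition on qualification attained during the programme.
The distribution of qualification attained during the programme is itself part of what the programme does — it is an intermediate outcome. Holding it fixed would remove that part of the effect; the total effect is the pooled difference.
Pooled: the apprenticeship track 45.5% vs the classroom track 39.6%; the apprenticeship track is higher overall.

increases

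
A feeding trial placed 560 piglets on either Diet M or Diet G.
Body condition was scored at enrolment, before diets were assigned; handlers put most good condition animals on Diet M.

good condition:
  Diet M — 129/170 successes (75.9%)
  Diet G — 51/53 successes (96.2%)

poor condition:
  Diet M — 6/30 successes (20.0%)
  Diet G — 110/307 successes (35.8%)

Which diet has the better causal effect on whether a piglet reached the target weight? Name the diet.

The imbalance in starting body condition arose from how piglets were allocated, not from anything the diet did; and starting body condition independently affects the outcome. The pooled gap is confounded — condition on starting body condition.
Within each level — good condition: 75.9% vs 96.2%; poor condition: 20.0% vs 35.8% — Diet G is higher every time.

Diet G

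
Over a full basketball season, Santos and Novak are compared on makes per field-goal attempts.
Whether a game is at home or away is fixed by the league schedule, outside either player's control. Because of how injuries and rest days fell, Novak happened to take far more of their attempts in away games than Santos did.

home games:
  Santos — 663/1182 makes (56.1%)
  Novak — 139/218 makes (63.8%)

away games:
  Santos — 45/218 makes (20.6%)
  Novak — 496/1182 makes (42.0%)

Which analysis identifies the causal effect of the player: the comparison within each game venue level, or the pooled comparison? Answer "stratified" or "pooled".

Game venue satisfies the back-door criterion: it is not a descendant of the player, and it blocks the spurious path from player to outcome. Adjusting for it (i.e., using the within-game venue rates) gives the causal effect.
Within each level — home games: 56.1% vs 63.8%; away games: 20.6% vs 42.0% — Novak is higher every time.

stratified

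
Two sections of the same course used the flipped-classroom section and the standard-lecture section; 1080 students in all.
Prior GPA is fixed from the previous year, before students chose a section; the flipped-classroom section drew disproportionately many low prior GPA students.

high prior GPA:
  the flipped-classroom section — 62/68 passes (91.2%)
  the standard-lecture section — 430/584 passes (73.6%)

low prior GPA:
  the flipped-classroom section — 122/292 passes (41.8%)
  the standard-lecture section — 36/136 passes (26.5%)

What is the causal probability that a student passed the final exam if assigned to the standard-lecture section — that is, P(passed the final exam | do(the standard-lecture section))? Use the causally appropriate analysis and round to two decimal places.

Here prior GPA band is a common cause — it drives both which teaching method a case falls under and the outcome. The crude comparison mixes populations; the stratum-specific rates are the causally relevant ones.
Standardising the standard-lecture section to the population prior GPA band mix: 0.604·430/584 + 0.396·36/136 = 0.549.

0.55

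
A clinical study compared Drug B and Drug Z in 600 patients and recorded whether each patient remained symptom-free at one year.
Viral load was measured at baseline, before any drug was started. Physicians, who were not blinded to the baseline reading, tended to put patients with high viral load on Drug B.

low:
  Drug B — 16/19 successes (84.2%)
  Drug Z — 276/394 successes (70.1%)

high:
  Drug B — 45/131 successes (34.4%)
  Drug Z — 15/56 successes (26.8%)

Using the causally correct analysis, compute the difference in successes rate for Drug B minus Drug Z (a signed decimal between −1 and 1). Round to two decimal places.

Viral load satisfies the back-door criterion: it is not a descendant of the drug, and it blocks the spurious path from drug to outcome. Adjusting for it (i.e., using the within-viral load rates) gives the causal effect.
Adjusting over the population distribution of viral load: 0.688·(0.842−0.701) + 0.312·(0.344−0.268) = +0.121.

+0.12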